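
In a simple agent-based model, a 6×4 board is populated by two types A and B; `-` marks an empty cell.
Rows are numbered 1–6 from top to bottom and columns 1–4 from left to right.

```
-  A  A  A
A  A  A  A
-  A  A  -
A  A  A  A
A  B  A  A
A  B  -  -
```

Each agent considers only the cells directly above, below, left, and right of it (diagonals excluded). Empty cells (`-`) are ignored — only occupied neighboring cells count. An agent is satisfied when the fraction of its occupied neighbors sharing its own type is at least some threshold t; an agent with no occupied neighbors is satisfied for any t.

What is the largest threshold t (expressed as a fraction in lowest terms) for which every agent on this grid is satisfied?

Row 1: (1,2)A 2/2 · (1,3)A 3/3 · (1,4)A 2/2
Row 2: (2,1)A 1/1 · (2,2)A 4/4 · (2,3)A 4/4 · (2,4)A 2/2
Row 3: (3,2)A 3/3 · (3,3)A 3/3
Row 4: (4,1)A 2/2 · (4,2)A 3/4 · (4,3)A 4/4 · (4,4)A 2/2
Row 5: (5,1)A 2/3 · (5,2)B 1/4 · (5,3)A 2/3 · (5,4)A 2/2
Row 6: (6,1)A 1/2 · (6,2)B 1/2
The smallest same-type fraction is 1/4 at (5,2), which reduces to 1/4. Any threshold above that leaves this agent unsatisfied.

1/4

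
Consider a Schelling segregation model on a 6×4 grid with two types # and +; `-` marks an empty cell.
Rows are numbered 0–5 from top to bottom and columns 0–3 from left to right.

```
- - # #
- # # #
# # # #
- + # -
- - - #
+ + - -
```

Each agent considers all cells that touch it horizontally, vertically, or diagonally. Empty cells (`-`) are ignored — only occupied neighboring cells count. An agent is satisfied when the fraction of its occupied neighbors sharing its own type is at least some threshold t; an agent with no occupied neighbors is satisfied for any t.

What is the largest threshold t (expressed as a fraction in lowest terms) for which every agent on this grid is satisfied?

(0,2)# 4/4
(0,3)# 3/3
(1,1)# 5/5
(1,2)# 7/7
(1,3)# 5/5
(2,0)# 2/3
(2,1)# 5/6
(2,2)# 6/7
(2,3)# 4/4
(3,1)+ 0/4
(3,2)# 4/5
(4,3)# 1/1
(5,0)+ 1/1
(5,1)+ 1/1
The smallest same-type fraction is 0/4 at (3,1), which reduces to 0/1. Any threshold above that leaves this agent unsatisfied.

0/1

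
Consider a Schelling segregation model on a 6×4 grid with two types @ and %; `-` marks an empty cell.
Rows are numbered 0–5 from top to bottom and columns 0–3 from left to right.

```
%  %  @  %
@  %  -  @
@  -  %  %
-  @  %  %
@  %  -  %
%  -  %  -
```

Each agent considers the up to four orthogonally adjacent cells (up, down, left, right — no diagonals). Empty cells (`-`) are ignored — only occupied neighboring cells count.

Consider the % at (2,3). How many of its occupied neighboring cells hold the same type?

Occupied neighbors of (2,3): (1,3)=@, (3,3)=%, (2,2)=%.
Same type (%): 2 of 3.

2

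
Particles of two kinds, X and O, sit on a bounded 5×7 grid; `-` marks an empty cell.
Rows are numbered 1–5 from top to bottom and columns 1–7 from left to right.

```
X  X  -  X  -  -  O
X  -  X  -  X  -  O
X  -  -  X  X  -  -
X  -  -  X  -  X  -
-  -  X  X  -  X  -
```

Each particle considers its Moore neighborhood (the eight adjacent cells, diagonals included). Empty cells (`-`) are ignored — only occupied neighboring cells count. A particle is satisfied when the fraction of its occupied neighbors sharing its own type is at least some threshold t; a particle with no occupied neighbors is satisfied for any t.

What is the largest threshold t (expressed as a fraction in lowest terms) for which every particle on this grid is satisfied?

1/1

(1,1)X 2/2
(1,2)X 3/3
(1,4)X 2/2
(1,7)O 1/1
(2,1)X 3/3
(2,3)X 3/3
(2,5)X 3/3
(2,7)O 1/1
(3,1)X 2/2
(3,4)X 4/4
(3,5)X 4/4
(4,1)X 1/1
(4,4)X 4/4
(4,6)X 2/2
(5,3)X 2/2
(5,4)X 2/2
(5,6)X 1/1
The smallest same-type fraction is 2/2 at (1,1), which reduces to 1/1. Any threshold above that leaves this particle unsatisfied.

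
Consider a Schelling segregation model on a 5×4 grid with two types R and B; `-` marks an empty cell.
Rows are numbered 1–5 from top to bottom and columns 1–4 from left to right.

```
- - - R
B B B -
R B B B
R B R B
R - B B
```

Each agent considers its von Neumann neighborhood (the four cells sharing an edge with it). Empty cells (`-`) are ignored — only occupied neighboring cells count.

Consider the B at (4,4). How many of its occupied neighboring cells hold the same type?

2

Occupied neighbors of (4,4): (3,4)=B, (5,4)=B, (4,3)=R.
Same type (B): 2 of 3.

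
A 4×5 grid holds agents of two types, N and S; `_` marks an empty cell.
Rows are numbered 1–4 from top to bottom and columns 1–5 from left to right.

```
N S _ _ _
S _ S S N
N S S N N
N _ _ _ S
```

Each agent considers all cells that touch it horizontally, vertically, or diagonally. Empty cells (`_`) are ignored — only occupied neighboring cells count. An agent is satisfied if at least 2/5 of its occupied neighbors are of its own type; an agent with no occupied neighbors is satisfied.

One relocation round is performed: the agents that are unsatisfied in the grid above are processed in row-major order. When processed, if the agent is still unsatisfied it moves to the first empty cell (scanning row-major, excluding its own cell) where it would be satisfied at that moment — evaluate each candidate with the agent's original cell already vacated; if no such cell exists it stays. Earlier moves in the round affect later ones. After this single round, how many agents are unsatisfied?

2

Initially unsatisfied (in order): (1,1), (3,1), (3,4), (4,5).
  (1,1) → (1,5).
  (3,1) → (1,4).
  (3,4): no empty cell satisfies it; stays.
  (4,5) → (1,1).
Resulting grid:
S S _ N N
S _ S S N
_ S S N N
N _ _ _ _
Unsatisfied now: (2,4), (4,1).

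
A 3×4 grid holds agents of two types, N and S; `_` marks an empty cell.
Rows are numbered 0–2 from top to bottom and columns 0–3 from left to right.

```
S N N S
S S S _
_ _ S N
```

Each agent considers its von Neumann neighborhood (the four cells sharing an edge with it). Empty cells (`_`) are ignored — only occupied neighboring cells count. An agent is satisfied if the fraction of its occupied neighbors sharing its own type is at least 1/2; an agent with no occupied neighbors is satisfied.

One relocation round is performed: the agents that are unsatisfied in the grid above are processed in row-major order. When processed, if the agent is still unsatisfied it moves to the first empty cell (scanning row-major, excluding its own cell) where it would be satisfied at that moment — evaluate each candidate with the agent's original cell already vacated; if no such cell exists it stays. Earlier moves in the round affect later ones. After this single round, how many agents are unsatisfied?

Initially unsatisfied (in order): (0,1), (0,2), (0,3), (2,3).
  (0,1): no empty cell satisfies it; stays.
  (0,2): no empty cell satisfies it; stays.
  (0,3) → (1,3).
  (2,3) → (0,3).
Resulting grid:
S N N N
S S S S
_ _ S _
Unsatisfied now: (0,1).

1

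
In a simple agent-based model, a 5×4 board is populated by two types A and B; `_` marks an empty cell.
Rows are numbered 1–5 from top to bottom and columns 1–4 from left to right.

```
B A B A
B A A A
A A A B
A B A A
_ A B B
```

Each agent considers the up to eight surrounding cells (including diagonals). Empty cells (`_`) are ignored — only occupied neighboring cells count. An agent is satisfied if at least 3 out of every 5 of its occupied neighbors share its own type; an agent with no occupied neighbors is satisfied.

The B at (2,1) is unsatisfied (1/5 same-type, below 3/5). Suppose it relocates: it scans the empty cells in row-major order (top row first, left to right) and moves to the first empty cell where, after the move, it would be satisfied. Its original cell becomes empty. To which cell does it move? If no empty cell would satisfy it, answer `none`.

Vacating (2,1). Empty cells in order:
  (5,1): 1/3 same-type → still unsatisfied.

none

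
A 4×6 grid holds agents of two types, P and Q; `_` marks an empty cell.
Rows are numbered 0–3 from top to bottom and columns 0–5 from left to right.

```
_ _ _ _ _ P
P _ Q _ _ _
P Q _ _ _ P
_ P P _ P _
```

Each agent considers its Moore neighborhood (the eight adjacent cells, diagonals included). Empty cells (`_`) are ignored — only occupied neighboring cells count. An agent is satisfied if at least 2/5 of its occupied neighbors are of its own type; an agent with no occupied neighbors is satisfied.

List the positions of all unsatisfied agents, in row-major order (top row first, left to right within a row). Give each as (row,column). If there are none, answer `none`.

(2,1)

(0,5)P 0/0 satisfied
(1,0)P 1/2 satisfied
(1,2)Q 1/1 satisfied
(2,0)P 2/3 satisfied
(2,1)Q 1/5 not
(2,5)P 1/1 satisfied
(3,1)P 2/3 satisfied
(3,2)P 1/2 satisfied
(3,4)P 1/1 satisfied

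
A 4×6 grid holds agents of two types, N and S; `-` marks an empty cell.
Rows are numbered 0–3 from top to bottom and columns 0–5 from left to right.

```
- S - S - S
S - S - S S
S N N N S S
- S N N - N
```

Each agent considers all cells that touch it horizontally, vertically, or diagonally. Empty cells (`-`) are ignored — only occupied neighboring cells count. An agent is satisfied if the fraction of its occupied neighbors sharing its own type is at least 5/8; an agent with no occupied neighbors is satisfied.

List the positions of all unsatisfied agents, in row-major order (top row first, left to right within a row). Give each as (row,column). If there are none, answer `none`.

(0,1)S 2/2 ok
(0,3)S 2/2 ok
(0,5)S 2/2 ok
(1,0)S 2/3 ok
(1,2)S 2/5 unhappy
(1,4)S 5/6 ok
(1,5)S 4/4 ok
(2,0)S 2/3 ok
(2,1)N 2/6 unhappy
(2,2)N 4/6 ok
(2,3)N 3/6 unhappy
(2,4)S 3/6 unhappy
(2,5)S 3/4 ok
(3,1)S 1/4 unhappy
(3,2)N 4/5 ok
(3,3)N 3/4 ok
(3,5)N 0/2 unhappy

(1,2), (2,1), (2,3), (2,4), (3,1), (3,5)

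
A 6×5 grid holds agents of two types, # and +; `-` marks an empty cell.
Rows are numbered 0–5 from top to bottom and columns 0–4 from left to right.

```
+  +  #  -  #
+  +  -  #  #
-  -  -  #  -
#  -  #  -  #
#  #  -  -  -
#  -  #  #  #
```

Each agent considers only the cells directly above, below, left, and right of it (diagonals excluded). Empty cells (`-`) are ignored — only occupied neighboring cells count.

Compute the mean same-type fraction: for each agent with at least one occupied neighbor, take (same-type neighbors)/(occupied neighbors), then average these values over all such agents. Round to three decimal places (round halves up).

Row 0: (0,0)+ 2/2 · (0,1)+ 2/3 · (0,2)# 0/1 · (0,4)# 1/1
Row 1: (1,0)+ 2/2 · (1,1)+ 2/2 · (1,3)# 2/2 · (1,4)# 2/2
Row 2: (2,3)# 1/1
Row 3: (3,0)# 1/1 · (3,2)# — no occupied neighbors · (3,4)# — no occupied neighbors
Row 4: (4,0)# 3/3 · (4,1)# 1/1
Row 5: (5,0)# 1/1 · (5,2)# 1/1 · (5,3)# 2/2 · (5,4)# 1/1
Sum over 16 agents: 2/2 + 2/3 + 0/1 + 1/1 + 2/2 + 2/2 + 2/2 + 2/2 + 1/1 + 1/1 + 3/3 + 1/1 + 1/1 + 1/1 + 2/2 + 1/1 = 44/3; mean = 44/3 ÷ 16 = 11/12 = 0.916666… → 0.917.

0.917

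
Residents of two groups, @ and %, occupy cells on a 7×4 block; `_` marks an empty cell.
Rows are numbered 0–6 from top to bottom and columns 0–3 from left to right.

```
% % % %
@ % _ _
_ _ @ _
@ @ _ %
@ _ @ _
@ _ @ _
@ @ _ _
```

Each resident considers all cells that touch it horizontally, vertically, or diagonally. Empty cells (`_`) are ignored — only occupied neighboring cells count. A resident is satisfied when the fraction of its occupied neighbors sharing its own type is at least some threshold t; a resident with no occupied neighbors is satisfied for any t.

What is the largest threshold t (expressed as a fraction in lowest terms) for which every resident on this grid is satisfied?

0/1

(0,0)% 2/3
(0,1)% 3/4
(0,2)% 3/3
(0,3)% 1/1
(1,0)@ 0/3
(1,1)% 3/5
(2,2)@ 1/3
(3,0)@ 2/2
(3,1)@ 4/4
(3,3)% 0/2
(4,0)@ 3/3
(4,2)@ 2/3
(5,0)@ 3/3
(5,2)@ 2/2
(6,0)@ 2/2
(6,1)@ 3/3
The smallest same-type fraction is 0/3 at (1,0), which reduces to 0/1. Any threshold above that leaves this resident unsatisfied.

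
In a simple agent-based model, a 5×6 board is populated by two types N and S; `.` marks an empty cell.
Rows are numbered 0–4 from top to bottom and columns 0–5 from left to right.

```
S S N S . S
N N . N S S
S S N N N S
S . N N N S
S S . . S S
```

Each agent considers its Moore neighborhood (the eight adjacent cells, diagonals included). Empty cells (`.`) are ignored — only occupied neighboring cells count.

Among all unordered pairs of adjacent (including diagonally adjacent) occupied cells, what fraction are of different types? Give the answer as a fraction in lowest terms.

5/12

Scan each occupied cell's neighbors to the right and below (and the two forward diagonals) so each pair is counted once.
Row 0: S(0,0)–S(0,1)= S(0,0)–N(1,0)≠ S(0,0)–N(1,1)≠ S(0,1)–N(0,2)≠ S(0,1)–N(1,1)≠ S(0,1)–N(1,0)≠ N(0,2)–S(0,3)≠ N(0,2)–N(1,3)= N(0,2)–N(1,1)= S(0,3)–N(1,3)≠ S(0,3)–S(1,4)= S(0,5)–S(1,5)= S(0,5)–S(1,4)=  → 7/13 unlike.
Row 1: N(1,0)–N(1,1)= N(1,0)–S(2,0)≠ N(1,0)–S(2,1)≠ N(1,1)–S(2,1)≠ N(1,1)–N(2,2)= N(1,1)–S(2,0)≠ N(1,3)–S(1,4)≠ N(1,3)–N(2,3)= N(1,3)–N(2,4)= N(1,3)–N(2,2)= S(1,4)–S(1,5)= S(1,4)–N(2,4)≠ S(1,4)–S(2,5)= S(1,4)–N(2,3)≠ S(1,5)–S(2,5)= S(1,5)–N(2,4)≠  → 8/16 unlike.
Row 2: S(2,0)–S(2,1)= S(2,0)–S(3,0)= S(2,1)–N(2,2)≠ S(2,1)–N(3,2)≠ S(2,1)–S(3,0)= N(2,2)–N(2,3)= N(2,2)–N(3,2)= N(2,2)–N(3,3)= N(2,3)–N(2,4)= N(2,3)–N(3,3)= N(2,3)–N(3,4)= N(2,3)–N(3,2)= N(2,4)–S(2,5)≠ N(2,4)–N(3,4)= N(2,4)–S(3,5)≠ N(2,4)–N(3,3)= S(2,5)–S(3,5)= S(2,5)–N(3,4)≠  → 5/18 unlike.
Row 3: S(3,0)–S(4,0)= S(3,0)–S(4,1)= N(3,2)–N(3,3)= N(3,2)–S(4,1)≠ N(3,3)–N(3,4)= N(3,3)–S(4,4)≠ N(3,4)–S(3,5)≠ N(3,4)–S(4,4)≠ N(3,4)–S(4,5)≠ S(3,5)–S(4,5)= S(3,5)–S(4,4)=  → 5/11 unlike.
Row 4: S(4,0)–S(4,1)= S(4,4)–S(4,5)=  → 0/2 unlike.
Total adjacent occupied pairs: 60; unlike-type pairs: 25.
25/60 reduces to 5/12.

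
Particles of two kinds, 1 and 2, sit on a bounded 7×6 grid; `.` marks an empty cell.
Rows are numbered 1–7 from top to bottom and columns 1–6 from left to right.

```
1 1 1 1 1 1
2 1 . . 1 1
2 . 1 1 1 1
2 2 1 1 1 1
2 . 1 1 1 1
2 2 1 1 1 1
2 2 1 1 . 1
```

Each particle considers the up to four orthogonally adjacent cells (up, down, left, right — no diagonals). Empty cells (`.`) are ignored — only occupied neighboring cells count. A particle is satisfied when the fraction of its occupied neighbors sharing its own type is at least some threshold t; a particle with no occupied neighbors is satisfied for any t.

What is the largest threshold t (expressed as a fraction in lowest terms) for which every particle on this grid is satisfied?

1/3

Row 1: (1,1)1 1/2 · (1,2)1 3/3 · (1,3)1 2/2 · (1,4)1 2/2 · (1,5)1 3/3 · (1,6)1 2/2
Row 2: (2,1)2 1/3 · (2,2)1 1/2 · (2,5)1 3/3 · (2,6)1 3/3
Row 3: (3,1)2 2/2 · (3,3)1 2/2 · (3,4)1 3/3 · (3,5)1 4/4 · (3,6)1 3/3
Row 4: (4,1)2 3/3 · (4,2)2 1/2 · (4,3)1 3/4 · (4,4)1 4/4 · (4,5)1 4/4 · (4,6)1 3/3
Row 5: (5,1)2 2/2 · (5,3)1 3/3 · (5,4)1 4/4 · (5,5)1 4/4 · (5,6)1 3/3
Row 6: (6,1)2 3/3 · (6,2)2 2/3 · (6,3)1 3/4 · (6,4)1 4/4 · (6,5)1 3/3 · (6,6)1 3/3
Row 7: (7,1)2 2/2 · (7,2)2 2/3 · (7,3)1 2/3 · (7,4)1 2/2 · (7,6)1 1/1
The smallest same-type fraction is 1/3 at (2,1), which reduces to 1/3. Any threshold above that leaves this particle unsatisfied.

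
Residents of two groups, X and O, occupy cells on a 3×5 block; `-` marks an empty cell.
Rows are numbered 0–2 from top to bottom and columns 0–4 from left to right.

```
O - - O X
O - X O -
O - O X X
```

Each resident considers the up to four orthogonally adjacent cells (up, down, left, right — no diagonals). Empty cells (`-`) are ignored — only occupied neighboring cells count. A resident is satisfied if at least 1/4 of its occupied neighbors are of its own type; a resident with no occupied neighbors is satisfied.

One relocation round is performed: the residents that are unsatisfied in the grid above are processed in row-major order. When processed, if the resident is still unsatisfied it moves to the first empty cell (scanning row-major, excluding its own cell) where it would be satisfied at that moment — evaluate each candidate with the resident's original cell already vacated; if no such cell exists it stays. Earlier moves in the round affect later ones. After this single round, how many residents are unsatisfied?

Initially unsatisfied (in order): (0,4), (1,2), (2,2).
  (0,4) → (0,2).
  (1,2): now satisfied by earlier moves; stays.
  (2,2) → (0,1).
Resulting grid:
O O X O -
O - X O -
O - - X X
All satisfied now.

0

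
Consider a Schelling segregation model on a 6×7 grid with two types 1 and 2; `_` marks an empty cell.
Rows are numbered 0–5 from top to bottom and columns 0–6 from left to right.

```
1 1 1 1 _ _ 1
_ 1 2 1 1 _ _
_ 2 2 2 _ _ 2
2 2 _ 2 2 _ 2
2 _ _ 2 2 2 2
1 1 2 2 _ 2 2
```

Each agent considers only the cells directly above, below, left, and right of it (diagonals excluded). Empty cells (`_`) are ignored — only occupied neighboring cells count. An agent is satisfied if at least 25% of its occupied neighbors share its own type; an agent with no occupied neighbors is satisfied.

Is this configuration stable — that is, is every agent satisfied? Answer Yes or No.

Row 0: (0,0)1 1/1 satisfied · (0,1)1 3/3 satisfied · (0,2)1 2/3 satisfied · (0,3)1 2/2 satisfied · (0,6)1 0/0 satisfied
Row 1: (1,1)1 1/3 satisfied · (1,2)2 1/4 satisfied · (1,3)1 2/4 satisfied · (1,4)1 1/1 satisfied
Row 2: (2,1)2 2/3 satisfied · (2,2)2 3/3 satisfied · (2,3)2 2/3 satisfied · (2,6)2 1/1 satisfied
Row 3: (3,0)2 2/2 satisfied · (3,1)2 2/2 satisfied · (3,3)2 3/3 satisfied · (3,4)2 2/2 satisfied · (3,6)2 2/2 satisfied
Row 4: (4,0)2 1/2 satisfied · (4,3)2 3/3 satisfied · (4,4)2 3/3 satisfied · (4,5)2 3/3 satisfied · (4,6)2 3/3 satisfied
Row 5: (5,0)1 1/2 satisfied · (5,1)1 1/2 satisfied · (5,2)2 1/2 satisfied · (5,3)2 2/2 satisfied · (5,5)2 2/2 satisfied · (5,6)2 2/2 satisfied
All meet the threshold, so the configuration is stable.

Yes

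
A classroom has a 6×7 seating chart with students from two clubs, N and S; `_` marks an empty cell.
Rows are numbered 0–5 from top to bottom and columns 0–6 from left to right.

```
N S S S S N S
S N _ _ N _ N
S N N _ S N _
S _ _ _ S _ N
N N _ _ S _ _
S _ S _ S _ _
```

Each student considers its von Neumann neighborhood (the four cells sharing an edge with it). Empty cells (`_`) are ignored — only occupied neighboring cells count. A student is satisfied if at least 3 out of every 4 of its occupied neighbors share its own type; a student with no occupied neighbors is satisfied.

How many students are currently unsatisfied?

(0,0)N 0/2 ✗
(0,1)S 1/3 ✗
(0,2)S 2/2 ✓
(0,3)S 2/2 ✓
(0,4)S 1/3 ✗
(0,5)N 0/2 ✗
(0,6)S 0/2 ✗
(1,0)S 1/3 ✗
(1,1)N 1/3 ✗
(1,4)N 0/2 ✗
(1,6)N 0/1 ✗
(2,0)S 2/3 ✗
(2,1)N 2/3 ✗
(2,2)N 1/1 ✓
(2,4)S 1/3 ✗
(2,5)N 0/1 ✗
(3,0)S 1/2 ✗
(3,4)S 2/2 ✓
(3,6)N 0/0 ✓
(4,0)N 1/3 ✗
(4,1)N 1/1 ✓
(4,4)S 2/2 ✓
(5,0)S 0/1 ✗
(5,2)S 0/0 ✓
(5,4)S 1/1 ✓
Unsatisfied: (0,0), (0,1), (0,4), (0,5), (0,6), (1,0), (1,1), (1,4), (1,6), (2,0), (2,1), (2,4), (2,5), (3,0), (4,0), (5,0) — 16 in total.

16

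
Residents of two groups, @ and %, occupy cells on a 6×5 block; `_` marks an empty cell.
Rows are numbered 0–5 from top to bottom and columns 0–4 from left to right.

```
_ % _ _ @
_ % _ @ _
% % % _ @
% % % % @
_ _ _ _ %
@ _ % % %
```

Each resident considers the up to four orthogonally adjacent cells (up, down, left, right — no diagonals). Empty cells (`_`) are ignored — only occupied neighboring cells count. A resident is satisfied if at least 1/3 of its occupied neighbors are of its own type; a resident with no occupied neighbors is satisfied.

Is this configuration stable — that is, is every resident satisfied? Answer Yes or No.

(0,1)% 1/1 ok
(0,4)@ 0/0 ok
(1,1)% 2/2 ok
(1,3)@ 0/0 ok
(2,0)% 2/2 ok
(2,1)% 4/4 ok
(2,2)% 2/2 ok
(2,4)@ 1/1 ok
(3,0)% 2/2 ok
(3,1)% 3/3 ok
(3,2)% 3/3 ok
(3,3)% 1/2 ok
(3,4)@ 1/3 ok
(4,4)% 1/2 ok
(5,0)@ 0/0 ok
(5,2)% 1/1 ok
(5,3)% 2/2 ok
(5,4)% 2/2 ok
All meet the threshold, so the configuration is stable.

Yes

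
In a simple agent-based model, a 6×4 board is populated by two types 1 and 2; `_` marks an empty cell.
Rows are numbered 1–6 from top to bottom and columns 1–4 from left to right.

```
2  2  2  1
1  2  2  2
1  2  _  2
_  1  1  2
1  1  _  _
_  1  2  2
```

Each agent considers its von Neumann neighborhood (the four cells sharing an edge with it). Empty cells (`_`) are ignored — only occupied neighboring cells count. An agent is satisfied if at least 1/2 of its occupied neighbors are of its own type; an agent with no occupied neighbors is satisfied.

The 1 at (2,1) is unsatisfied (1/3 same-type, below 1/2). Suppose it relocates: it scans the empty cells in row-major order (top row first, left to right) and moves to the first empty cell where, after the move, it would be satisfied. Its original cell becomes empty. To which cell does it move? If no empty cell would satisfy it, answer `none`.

(4,1)

Vacating (2,1). Empty cells in order:
  (3,3): 1/4 same-type → still unsatisfied.
  (4,1): 3/3 same-type → satisfied — stop here.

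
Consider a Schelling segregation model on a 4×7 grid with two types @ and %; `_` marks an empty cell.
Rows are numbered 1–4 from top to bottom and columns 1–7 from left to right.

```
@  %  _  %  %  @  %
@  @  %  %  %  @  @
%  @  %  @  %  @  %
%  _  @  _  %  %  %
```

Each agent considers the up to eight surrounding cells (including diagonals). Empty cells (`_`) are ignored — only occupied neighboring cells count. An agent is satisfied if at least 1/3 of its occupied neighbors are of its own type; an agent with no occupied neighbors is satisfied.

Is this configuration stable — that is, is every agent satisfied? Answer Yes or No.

No

Row 1: (1,1)@ 2/3 ✓ · (1,2)% 1/4 ✗ · (1,4)% 4/4 ✓ · (1,5)% 3/5 ✓ · (1,6)@ 2/5 ✓ · (1,7)% 0/3 ✗
Row 2: (2,1)@ 3/5 ✓ · (2,2)@ 3/7 ✓ · (2,3)% 4/7 ✓ · (2,4)% 6/7 ✓ · (2,5)% 4/8 ✓ · (2,6)@ 3/8 ✓ · (2,7)@ 3/5 ✓
Row 3: (3,1)% 1/4 ✗ · (3,2)@ 3/7 ✓ · (3,3)% 2/6 ✓ · (3,4)@ 1/7 ✗ · (3,5)% 4/7 ✓ · (3,6)@ 2/8 ✗ · (3,7)% 2/5 ✓
Row 4: (4,1)% 1/2 ✓ · (4,3)@ 2/3 ✓ · (4,5)% 2/4 ✓ · (4,6)% 4/5 ✓ · (4,7)% 2/3 ✓
For instance (1,2) has only 1/4 same-type neighbors, below 1/3.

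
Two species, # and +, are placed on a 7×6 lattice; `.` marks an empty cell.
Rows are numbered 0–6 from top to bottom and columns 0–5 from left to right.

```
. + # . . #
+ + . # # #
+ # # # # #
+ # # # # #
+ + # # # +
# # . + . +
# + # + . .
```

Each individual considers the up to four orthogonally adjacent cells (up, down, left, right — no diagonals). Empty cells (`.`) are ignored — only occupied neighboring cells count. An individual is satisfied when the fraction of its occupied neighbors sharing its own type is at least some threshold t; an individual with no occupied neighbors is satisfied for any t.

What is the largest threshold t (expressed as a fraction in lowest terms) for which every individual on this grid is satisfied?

(0,1)+ 1/2
(0,2)# 0/1
(0,5)# 1/1
(1,0)+ 2/2
(1,1)+ 2/3
(1,3)# 2/2
(1,4)# 3/3
(1,5)# 3/3
(2,0)+ 2/3
(2,1)# 2/4
(2,2)# 3/3
(2,3)# 4/4
(2,4)# 4/4
(2,5)# 3/3
(3,0)+ 2/3
(3,1)# 2/4
(3,2)# 4/4
(3,3)# 4/4
(3,4)# 4/4
(3,5)# 2/3
(4,0)+ 2/3
(4,1)+ 1/4
(4,2)# 2/3
(4,3)# 3/4
(4,4)# 2/3
(4,5)+ 1/3
(5,0)# 2/3
(5,1)# 1/3
(5,3)+ 1/2
(5,5)+ 1/1
(6,0)# 1/2
(6,1)+ 0/3
(6,2)# 0/2
(6,3)+ 1/2
The smallest same-type fraction is 0/1 at (0,2), which reduces to 0/1. Any threshold above that leaves this individual unsatisfied.

0/1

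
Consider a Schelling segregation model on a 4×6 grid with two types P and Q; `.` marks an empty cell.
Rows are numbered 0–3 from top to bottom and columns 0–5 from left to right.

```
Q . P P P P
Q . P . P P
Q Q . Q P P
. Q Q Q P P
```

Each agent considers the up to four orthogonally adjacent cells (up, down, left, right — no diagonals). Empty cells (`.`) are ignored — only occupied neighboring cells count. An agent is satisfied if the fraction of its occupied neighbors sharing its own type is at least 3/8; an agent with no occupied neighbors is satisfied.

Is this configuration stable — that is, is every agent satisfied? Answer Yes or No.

Yes

Row 0: (0,0)Q 1/1 satisfied · (0,2)P 2/2 satisfied · (0,3)P 2/2 satisfied · (0,4)P 3/3 satisfied · (0,5)P 2/2 satisfied
Row 1: (1,0)Q 2/2 satisfied · (1,2)P 1/1 satisfied · (1,4)P 3/3 satisfied · (1,5)P 3/3 satisfied
Row 2: (2,0)Q 2/2 satisfied · (2,1)Q 2/2 satisfied · (2,3)Q 1/2 satisfied · (2,4)P 3/4 satisfied · (2,5)P 3/3 satisfied
Row 3: (3,1)Q 2/2 satisfied · (3,2)Q 2/2 satisfied · (3,3)Q 2/3 satisfied · (3,4)P 2/3 satisfied · (3,5)P 2/2 satisfied
All meet the threshold, so the configuration is stable.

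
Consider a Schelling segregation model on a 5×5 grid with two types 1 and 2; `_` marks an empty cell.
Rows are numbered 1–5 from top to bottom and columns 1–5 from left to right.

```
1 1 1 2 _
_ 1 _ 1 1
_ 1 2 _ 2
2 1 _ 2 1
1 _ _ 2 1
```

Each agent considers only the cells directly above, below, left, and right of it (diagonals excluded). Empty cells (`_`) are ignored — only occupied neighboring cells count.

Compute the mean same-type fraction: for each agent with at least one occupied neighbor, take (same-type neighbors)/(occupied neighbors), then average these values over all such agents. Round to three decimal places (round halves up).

0.441

(1,1)1 1/1
(1,2)1 3/3
(1,3)1 1/2
(1,4)2 0/2
(2,2)1 2/2
(2,4)1 1/2
(2,5)1 1/2
(3,2)1 2/3
(3,3)2 0/1
(3,5)2 0/2
(4,1)2 0/2
(4,2)1 1/2
(4,4)2 1/2
(4,5)1 1/3
(5,1)1 0/1
(5,4)2 1/2
(5,5)1 1/2
Sum over 17 agents: 1/1 + 3/3 + 1/2 + 0/2 + 2/2 + 1/2 + 1/2 + 2/3 + 0/1 + 0/2 + 0/2 + 1/2 + 1/2 + 1/3 + 0/1 + 1/2 + 1/2 = 15/2; mean = 15/2 ÷ 17 = 15/34 = 0.441176… → 0.441.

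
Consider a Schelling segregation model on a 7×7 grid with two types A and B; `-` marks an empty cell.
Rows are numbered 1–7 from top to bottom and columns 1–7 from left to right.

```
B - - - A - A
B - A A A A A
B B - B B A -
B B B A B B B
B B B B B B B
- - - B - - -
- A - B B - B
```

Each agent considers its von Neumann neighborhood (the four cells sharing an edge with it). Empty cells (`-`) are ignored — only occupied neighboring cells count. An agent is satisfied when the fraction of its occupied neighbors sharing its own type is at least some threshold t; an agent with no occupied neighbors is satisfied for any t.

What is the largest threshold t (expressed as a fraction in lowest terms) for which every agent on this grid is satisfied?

0/1

Row 1: (1,1)B 1/1 · (1,5)A 1/1 · (1,7)A 1/1
Row 2: (2,1)B 2/2 · (2,3)A 1/1 · (2,4)A 2/3 · (2,5)A 3/4 · (2,6)A 3/3 · (2,7)A 2/2
Row 3: (3,1)B 3/3 · (3,2)B 2/2 · (3,4)B 1/3 · (3,5)B 2/4 · (3,6)A 1/3
Row 4: (4,1)B 3/3 · (4,2)B 4/4 · (4,3)B 2/3 · (4,4)A 0/4 · (4,5)B 3/4 · (4,6)B 3/4 · (4,7)B 2/2
Row 5: (5,1)B 2/2 · (5,2)B 3/3 · (5,3)B 3/3 · (5,4)B 3/4 · (5,5)B 3/3 · (5,6)B 3/3 · (5,7)B 2/2
Row 6: (6,4)B 2/2
Row 7: (7,2)A — no occupied neighbors · (7,4)B 2/2 · (7,5)B 1/1 · (7,7)B — no occupied neighbors
The smallest same-type fraction is 0/4 at (4,4), which reduces to 0/1. Any threshold above that leaves this agent unsatisfied.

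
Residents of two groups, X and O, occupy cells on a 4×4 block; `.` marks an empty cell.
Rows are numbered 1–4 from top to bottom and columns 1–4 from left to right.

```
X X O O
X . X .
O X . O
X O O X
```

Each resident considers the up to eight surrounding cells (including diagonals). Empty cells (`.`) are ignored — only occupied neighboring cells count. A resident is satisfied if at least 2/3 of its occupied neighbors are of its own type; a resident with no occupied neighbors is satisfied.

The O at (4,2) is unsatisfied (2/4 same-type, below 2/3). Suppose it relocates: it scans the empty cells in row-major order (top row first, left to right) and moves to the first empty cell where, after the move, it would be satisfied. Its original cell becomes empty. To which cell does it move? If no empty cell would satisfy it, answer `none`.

Vacating (4,2). Empty cells in order:
  (2,2): 2/7 same-type → still unsatisfied.
  (2,4): 3/4 same-type → satisfied — stop here.

(2,4)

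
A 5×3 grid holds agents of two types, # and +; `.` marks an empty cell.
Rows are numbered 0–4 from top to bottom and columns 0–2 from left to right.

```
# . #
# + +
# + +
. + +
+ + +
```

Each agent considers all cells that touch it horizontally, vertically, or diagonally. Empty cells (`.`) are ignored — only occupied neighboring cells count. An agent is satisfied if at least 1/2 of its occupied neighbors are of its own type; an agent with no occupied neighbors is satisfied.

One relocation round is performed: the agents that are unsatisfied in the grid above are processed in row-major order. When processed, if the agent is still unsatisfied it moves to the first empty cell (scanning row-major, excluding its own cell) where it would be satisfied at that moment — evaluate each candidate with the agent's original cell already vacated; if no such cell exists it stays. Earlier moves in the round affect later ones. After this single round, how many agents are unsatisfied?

1

Initially unsatisfied (in order): (0,2), (1,1), (2,0).
  (0,2) → (0,1).
  (1,1) → (0,2).
  (2,0): no empty cell satisfies it; stays.
Resulting grid:
# # +
# . +
# + +
. + +
+ + +
Unsatisfied now: (2,0).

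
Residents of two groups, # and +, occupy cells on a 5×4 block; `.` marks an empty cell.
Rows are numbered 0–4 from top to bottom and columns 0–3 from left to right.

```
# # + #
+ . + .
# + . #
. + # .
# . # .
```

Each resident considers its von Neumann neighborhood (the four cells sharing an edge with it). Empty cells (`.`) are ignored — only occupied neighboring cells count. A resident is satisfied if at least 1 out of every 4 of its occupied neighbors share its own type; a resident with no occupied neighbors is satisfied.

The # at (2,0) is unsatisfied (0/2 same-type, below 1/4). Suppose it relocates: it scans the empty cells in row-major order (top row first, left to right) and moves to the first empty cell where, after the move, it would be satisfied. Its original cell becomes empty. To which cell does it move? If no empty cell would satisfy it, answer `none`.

Vacating (2,0). Empty cells in order:
  (1,1): 1/4 same-type → satisfied — stop here.

(1,1)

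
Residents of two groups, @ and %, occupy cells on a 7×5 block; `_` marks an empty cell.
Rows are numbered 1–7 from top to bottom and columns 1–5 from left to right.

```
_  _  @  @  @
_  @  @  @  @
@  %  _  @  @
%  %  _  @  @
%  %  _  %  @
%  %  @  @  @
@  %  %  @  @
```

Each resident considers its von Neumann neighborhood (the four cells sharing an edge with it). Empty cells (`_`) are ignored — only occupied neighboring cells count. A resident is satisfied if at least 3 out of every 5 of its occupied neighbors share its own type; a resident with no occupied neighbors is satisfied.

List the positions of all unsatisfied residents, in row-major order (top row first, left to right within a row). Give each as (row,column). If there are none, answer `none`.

Row 1: (1,3)@ 2/2 ✓ · (1,4)@ 3/3 ✓ · (1,5)@ 2/2 ✓
Row 2: (2,2)@ 1/2 ✗ · (2,3)@ 3/3 ✓ · (2,4)@ 4/4 ✓ · (2,5)@ 3/3 ✓
Row 3: (3,1)@ 0/2 ✗ · (3,2)% 1/3 ✗ · (3,4)@ 3/3 ✓ · (3,5)@ 3/3 ✓
Row 4: (4,1)% 2/3 ✓ · (4,2)% 3/3 ✓ · (4,4)@ 2/3 ✓ · (4,5)@ 3/3 ✓
Row 5: (5,1)% 3/3 ✓ · (5,2)% 3/3 ✓ · (5,4)% 0/3 ✗ · (5,5)@ 2/3 ✓
Row 6: (6,1)% 2/3 ✓ · (6,2)% 3/4 ✓ · (6,3)@ 1/3 ✗ · (6,4)@ 3/4 ✓ · (6,5)@ 3/3 ✓
Row 7: (7,1)@ 0/2 ✗ · (7,2)% 2/3 ✓ · (7,3)% 1/3 ✗ · (7,4)@ 2/3 ✓ · (7,5)@ 2/2 ✓

(2,2), (3,1), (3,2), (5,4), (6,3), (7,1), (7,3)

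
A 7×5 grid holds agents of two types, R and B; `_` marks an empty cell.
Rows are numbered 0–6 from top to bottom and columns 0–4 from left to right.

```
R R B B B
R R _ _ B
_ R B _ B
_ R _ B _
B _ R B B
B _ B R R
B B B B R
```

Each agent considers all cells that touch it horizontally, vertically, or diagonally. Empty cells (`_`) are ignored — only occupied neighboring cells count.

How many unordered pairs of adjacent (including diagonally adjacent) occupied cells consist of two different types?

Scan each occupied cell's neighbors to the right and below (and the two forward diagonals) so each pair is counted once.
Row 0: R(0,0)–R(0,1)= R(0,0)–R(1,0)= R(0,0)–R(1,1)= R(0,1)–B(0,2)≠ R(0,1)–R(1,1)= R(0,1)–R(1,0)= B(0,2)–B(0,3)= B(0,2)–R(1,1)≠ B(0,3)–B(0,4)= B(0,3)–B(1,4)= B(0,4)–B(1,4)=  → 2/11 unlike.
Row 1: R(1,0)–R(1,1)= R(1,0)–R(2,1)= R(1,1)–R(2,1)= R(1,1)–B(2,2)≠ B(1,4)–B(2,4)=  → 1/5 unlike.
Row 2: R(2,1)–B(2,2)≠ R(2,1)–R(3,1)= B(2,2)–B(3,3)= B(2,2)–R(3,1)≠ B(2,4)–B(3,3)=  → 2/5 unlike.
Row 3: R(3,1)–R(4,2)= R(3,1)–B(4,0)≠ B(3,3)–B(4,3)= B(3,3)–B(4,4)= B(3,3)–R(4,2)≠  → 2/5 unlike.
Row 4: B(4,0)–B(5,0)= R(4,2)–B(4,3)≠ R(4,2)–B(5,2)≠ R(4,2)–R(5,3)= B(4,3)–B(4,4)= B(4,3)–R(5,3)≠ B(4,3)–R(5,4)≠ B(4,3)–B(5,2)= B(4,4)–R(5,4)≠ B(4,4)–R(5,3)≠  → 6/10 unlike.
Row 5: B(5,0)–B(6,0)= B(5,0)–B(6,1)= B(5,2)–R(5,3)≠ B(5,2)–B(6,2)= B(5,2)–B(6,3)= B(5,2)–B(6,1)= R(5,3)–R(5,4)= R(5,3)–B(6,3)≠ R(5,3)–R(6,4)= R(5,3)–B(6,2)≠ R(5,4)–R(6,4)= R(5,4)–B(6,3)≠  → 4/12 unlike.
Row 6: B(6,0)–B(6,1)= B(6,1)–B(6,2)= B(6,2)–B(6,3)= B(6,3)–R(6,4)≠  → 1/4 unlike.
Total adjacent occupied pairs: 52; unlike-type pairs: 18.

18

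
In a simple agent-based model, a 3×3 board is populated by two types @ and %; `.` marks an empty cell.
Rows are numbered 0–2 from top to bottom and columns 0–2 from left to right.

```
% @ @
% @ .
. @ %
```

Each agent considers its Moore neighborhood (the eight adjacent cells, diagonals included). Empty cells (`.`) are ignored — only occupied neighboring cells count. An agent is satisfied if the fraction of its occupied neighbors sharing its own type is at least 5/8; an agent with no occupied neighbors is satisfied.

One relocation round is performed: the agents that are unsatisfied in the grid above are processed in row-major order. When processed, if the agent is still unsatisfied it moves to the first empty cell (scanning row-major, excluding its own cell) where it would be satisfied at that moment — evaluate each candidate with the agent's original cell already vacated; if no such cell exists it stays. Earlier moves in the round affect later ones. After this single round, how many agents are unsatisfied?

5

Initially unsatisfied (in order): (0,0), (0,1), (1,0), (1,1), (2,1), (2,2).
  (0,0): no empty cell satisfies it; stays.
  (0,1) → (1,2).
  (1,0): no empty cell satisfies it; stays.
  (1,1): no empty cell satisfies it; stays.
  (2,1): no empty cell satisfies it; stays.
  (2,2): no empty cell satisfies it; stays.
Resulting grid:
% . @
% @ @
. @ %
Unsatisfied now: (0,0), (1,0), (1,1), (2,1), (2,2).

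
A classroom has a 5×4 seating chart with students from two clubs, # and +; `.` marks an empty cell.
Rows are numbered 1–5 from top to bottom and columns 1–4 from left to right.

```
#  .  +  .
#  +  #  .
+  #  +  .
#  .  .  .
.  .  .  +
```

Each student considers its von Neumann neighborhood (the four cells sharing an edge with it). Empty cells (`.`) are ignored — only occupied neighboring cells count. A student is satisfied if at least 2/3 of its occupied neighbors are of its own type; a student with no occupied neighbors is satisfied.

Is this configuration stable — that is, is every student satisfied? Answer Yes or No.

Row 1: (1,1)# 1/1 ✓ · (1,3)+ 0/1 ✗
Row 2: (2,1)# 1/3 ✗ · (2,2)+ 0/3 ✗ · (2,3)# 0/3 ✗
Row 3: (3,1)+ 0/3 ✗ · (3,2)# 0/3 ✗ · (3,3)+ 0/2 ✗
Row 4: (4,1)# 0/1 ✗
Row 5: (5,4)+ 0/0 ✓
For instance (1,3) has only 0/1 same-type neighbors, below 2/3.

No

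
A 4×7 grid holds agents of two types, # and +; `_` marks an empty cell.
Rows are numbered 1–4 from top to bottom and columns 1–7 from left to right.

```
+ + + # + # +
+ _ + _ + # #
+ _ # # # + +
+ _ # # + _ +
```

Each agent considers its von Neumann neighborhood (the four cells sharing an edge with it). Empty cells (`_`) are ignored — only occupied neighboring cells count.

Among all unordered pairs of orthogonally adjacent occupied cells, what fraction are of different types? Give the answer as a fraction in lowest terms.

Scan each occupied cell's neighbors to the right and below so each pair is counted once.
From row 1: 5 unlike of 11 pairs (running 5/11).
From row 2: 5 unlike of 7 pairs (running 10/18).
From row 3: 2 unlike of 9 pairs (running 12/27).
From row 4: 1 unlike of 2 pairs (running 13/29).
Total adjacent occupied pairs: 29; unlike-type pairs: 13.
13/29 is already in lowest terms.

13/29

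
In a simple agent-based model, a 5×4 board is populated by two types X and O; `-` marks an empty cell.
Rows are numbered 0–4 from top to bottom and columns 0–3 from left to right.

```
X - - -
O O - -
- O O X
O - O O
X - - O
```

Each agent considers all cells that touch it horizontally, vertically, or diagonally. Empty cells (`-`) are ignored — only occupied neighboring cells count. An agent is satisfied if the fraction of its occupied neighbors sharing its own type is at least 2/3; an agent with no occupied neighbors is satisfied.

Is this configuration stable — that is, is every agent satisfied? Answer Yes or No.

No

(0,0)X 0/2 ✗
(1,0)O 2/3 ✓
(1,1)O 3/4 ✓
(2,1)O 5/5 ✓
(2,2)O 4/5 ✓
(2,3)X 0/3 ✗
(3,0)O 1/2 ✗
(3,2)O 4/5 ✓
(3,3)O 3/4 ✓
(4,0)X 0/1 ✗
(4,3)O 2/2 ✓
For instance (0,0) has only 0/2 same-type neighbors, below 2/3.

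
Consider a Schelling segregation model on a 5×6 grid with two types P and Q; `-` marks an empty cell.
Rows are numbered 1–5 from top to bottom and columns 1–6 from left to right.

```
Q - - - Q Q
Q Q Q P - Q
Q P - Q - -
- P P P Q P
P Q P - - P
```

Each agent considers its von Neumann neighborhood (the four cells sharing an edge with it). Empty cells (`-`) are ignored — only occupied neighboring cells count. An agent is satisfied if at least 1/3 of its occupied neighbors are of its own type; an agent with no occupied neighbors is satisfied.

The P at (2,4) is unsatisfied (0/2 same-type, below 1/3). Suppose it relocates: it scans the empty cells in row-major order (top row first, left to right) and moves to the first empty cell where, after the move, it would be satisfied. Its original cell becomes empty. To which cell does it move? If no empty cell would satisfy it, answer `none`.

(3,3)

Vacating (2,4). Empty cells in order:
  (1,2): 0/2 same-type → still unsatisfied.
  (1,3): 0/1 same-type → still unsatisfied.
  (1,4): 0/1 same-type → still unsatisfied.
  (2,5): 0/2 same-type → still unsatisfied.
  (3,3): 2/4 same-type → satisfied — stop here.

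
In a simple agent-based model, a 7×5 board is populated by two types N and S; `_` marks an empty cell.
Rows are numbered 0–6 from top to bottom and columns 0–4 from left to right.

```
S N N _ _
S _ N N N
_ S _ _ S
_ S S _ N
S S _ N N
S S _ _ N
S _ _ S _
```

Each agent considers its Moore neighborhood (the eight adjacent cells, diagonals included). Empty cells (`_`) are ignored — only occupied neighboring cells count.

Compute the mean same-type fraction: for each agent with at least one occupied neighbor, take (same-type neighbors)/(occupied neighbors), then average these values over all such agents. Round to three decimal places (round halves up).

0.726

(0,0)S 1/2
(0,1)N 2/4
(0,2)N 3/3
(1,0)S 2/3
(1,2)N 3/4
(1,3)N 3/4
(1,4)N 1/2
(2,1)S 3/4
(2,4)S 0/3
(3,1)S 4/4
(3,2)S 3/4
(3,4)N 2/3
(4,0)S 4/4
(4,1)S 5/5
(4,3)N 3/4
(4,4)N 3/3
(5,0)S 4/4
(5,1)S 4/4
(5,4)N 2/3
(6,0)S 2/2
(6,3)S 0/1
Sum over 21 agents: 1/2 + 2/4 + 3/3 + 2/3 + 3/4 + 3/4 + 1/2 + 3/4 + 0/3 + 4/4 + 3/4 + 2/3 + 4/4 + 5/5 + 3/4 + 3/3 + 4/4 + 4/4 + 2/3 + 2/2 + 0/1 = 61/4; mean = 61/4 ÷ 21 = 61/84 = 0.726190… → 0.726.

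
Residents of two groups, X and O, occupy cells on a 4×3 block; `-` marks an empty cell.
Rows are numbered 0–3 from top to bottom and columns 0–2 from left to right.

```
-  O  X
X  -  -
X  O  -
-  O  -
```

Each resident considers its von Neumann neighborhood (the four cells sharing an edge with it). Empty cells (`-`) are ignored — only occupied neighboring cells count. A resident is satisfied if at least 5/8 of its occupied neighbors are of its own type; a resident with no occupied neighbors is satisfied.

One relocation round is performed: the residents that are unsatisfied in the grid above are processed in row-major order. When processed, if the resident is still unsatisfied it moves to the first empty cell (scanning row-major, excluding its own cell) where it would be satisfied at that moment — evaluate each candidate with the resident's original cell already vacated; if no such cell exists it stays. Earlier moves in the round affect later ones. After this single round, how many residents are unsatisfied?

Initially unsatisfied (in order): (0,1), (0,2), (2,0), (2,1).
  (0,1) → (2,2).
  (0,2): now satisfied by earlier moves; stays.
  (2,0) → (0,0).
  (2,1): now satisfied by earlier moves; stays.
Resulting grid:
X - X
X - -
- O O
- O -
All satisfied now.

0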